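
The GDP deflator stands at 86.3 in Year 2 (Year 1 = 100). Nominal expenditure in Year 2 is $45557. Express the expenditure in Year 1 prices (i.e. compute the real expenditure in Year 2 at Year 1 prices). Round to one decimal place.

52789.1

Real = Nominal ÷ (Index/100) = 45557 ÷ (86.3/100)
     = 45557 ÷ 0.863 = 52789.1078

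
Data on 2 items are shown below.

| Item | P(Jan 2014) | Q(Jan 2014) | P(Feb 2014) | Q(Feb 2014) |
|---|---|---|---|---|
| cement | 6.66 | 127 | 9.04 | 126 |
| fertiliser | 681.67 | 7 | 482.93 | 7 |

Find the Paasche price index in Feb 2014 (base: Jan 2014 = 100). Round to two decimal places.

80.55

Paasche price index uses current-period quantities as weights.
ΣP(Feb 2014)·Q(Feb 2014) = 9.04×126 + 482.93×7 = 1139.04 + 3380.51 = 4519.55
ΣP(Jan 2014)·Q(Feb 2014) = 6.66×126 + 681.67×7 = 839.16 + 4771.69 = 5610.85
Index = 4519.55 / 5610.85 × 100 = 80.5502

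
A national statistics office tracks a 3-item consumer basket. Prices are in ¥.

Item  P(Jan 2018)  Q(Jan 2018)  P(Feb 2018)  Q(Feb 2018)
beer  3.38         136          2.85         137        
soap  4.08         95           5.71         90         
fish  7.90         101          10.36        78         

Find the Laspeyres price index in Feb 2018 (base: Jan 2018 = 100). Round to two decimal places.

120.13

Laspeyres price index uses base-period quantities as weights.
ΣP(Feb 2018)·Q(Jan 2018) = 2.85×136 + 5.71×95 + 10.36×101 = 387.6 + 542.45 + 1046.36 = 1976.41
ΣP(Jan 2018)·Q(Jan 2018) = 3.38×136 + 4.08×95 + 7.90×101 = 459.68 + 387.6 + 797.9 = 1645.18
Index = 1976.41 / 1645.18 × 100 = 120.1334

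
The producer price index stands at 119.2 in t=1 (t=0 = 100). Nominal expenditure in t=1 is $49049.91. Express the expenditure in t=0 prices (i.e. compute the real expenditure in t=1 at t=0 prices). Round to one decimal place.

Real = Nominal ÷ (Index/100) = 49049.91 ÷ (119.2/100)
     = 49049.91 ÷ 1.192 = 41149.2534

41149.3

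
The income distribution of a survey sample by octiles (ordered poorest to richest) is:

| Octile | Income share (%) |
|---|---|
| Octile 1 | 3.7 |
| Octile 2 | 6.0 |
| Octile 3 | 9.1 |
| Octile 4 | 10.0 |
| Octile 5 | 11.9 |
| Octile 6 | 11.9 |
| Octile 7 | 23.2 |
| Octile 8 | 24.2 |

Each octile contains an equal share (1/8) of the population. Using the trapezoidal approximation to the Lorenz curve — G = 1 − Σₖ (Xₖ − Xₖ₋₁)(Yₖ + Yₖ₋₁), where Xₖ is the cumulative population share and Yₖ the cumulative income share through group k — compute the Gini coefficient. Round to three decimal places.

Cumulative income shares Yₖ: 0.0370, 0.0970, 0.1880, 0.2880, 0.4070, 0.5260, 0.7580, 1.0000
Σ (Xₖ−Xₖ₋₁)(Yₖ+Yₖ₋₁) = (1/8)(0.0370+0.0000) + (1/8)(0.0970+0.0370) + (1/8)(0.1880+0.0970) + (1/8)(0.2880+0.1880) + (1/8)(0.4070+0.2880) + (1/8)(0.5260+0.4070) + (1/8)(0.7580+0.5260) + (1/8)(1.0000+0.7580)
  = 0.0046 + 0.0168 + 0.0356 + 0.0595 + 0.0869 + 0.1166 + 0.1605 + 0.2198 = 0.7003
G = 1 − 0.7003 = 0.2997

0.300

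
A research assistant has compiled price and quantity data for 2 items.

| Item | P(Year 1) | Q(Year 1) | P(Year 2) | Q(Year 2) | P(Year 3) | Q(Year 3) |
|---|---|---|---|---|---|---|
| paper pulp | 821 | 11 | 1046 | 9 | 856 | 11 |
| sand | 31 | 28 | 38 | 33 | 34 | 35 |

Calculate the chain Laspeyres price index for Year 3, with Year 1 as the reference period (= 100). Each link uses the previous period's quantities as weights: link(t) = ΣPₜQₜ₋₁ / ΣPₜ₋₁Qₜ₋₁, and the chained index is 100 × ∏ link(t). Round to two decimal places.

105.06

Link Year 1→Year 2:
ΣP(Year 2)Q(Year 1) = 1046×11 + 38×28 = 11506 + 1064 = 12570
ΣP(Year 1)Q(Year 1) = 821×11 + 31×28 = 9031 + 868 = 9899
link = 12570/9899 = 1.269825
Link Year 2→Year 3:
ΣP(Year 3)Q(Year 2) = 856×9 + 34×33 = 7704 + 1122 = 8826
ΣP(Year 2)Q(Year 2) = 1046×9 + 38×33 = 9414 + 1254 = 10668
link = 8826/10668 = 0.827334
Chained index = 100 × 1.269825 × 0.827334 = 105.0570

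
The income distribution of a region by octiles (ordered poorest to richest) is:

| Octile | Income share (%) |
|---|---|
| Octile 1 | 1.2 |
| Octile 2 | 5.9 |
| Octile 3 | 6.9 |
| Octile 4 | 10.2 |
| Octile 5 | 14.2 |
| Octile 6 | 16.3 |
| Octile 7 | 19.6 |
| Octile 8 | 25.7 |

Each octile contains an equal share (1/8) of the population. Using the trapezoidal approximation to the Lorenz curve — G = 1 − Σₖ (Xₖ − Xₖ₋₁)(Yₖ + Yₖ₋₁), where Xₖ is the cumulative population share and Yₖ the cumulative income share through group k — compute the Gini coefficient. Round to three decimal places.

Cumulative income shares Yₖ: 0.0120, 0.0710, 0.1400, 0.2420, 0.3840, 0.5470, 0.7430, 1.0000
Σ (Xₖ−Xₖ₋₁)(Yₖ+Yₖ₋₁) = (1/8)(0.0120+0.0000) + (1/8)(0.0710+0.0120) + (1/8)(0.1400+0.0710) + (1/8)(0.2420+0.1400) + (1/8)(0.3840+0.2420) + (1/8)(0.5470+0.3840) + (1/8)(0.7430+0.5470) + (1/8)(1.0000+0.7430)
  = 0.0015 + 0.0104 + 0.0264 + 0.0478 + 0.0783 + 0.1164 + 0.1613 + 0.2179 = 0.6598
G = 1 − 0.6598 = 0.3402

0.340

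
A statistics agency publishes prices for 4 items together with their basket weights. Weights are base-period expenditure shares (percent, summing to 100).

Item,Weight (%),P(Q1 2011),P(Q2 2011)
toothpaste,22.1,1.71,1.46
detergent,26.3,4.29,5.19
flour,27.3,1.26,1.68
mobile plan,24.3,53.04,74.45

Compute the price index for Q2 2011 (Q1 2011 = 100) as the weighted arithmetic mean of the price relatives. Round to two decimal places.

121.20

toothpaste: 22.1 × (1.46/1.71) = 22.1 × 0.853801 = 18.8690
detergent: 26.3 × (5.19/4.29) = 26.3 × 1.209790 = 31.8175
flour: 27.3 × (1.68/1.26) = 27.3 × 1.333333 = 36.4000
mobile plan: 24.3 × (74.45/53.04) = 24.3 × 1.403658 = 34.1089
Index = Σ wᵢ·(p₁ᵢ/p₀ᵢ) = 18.8690 + 31.8175 + 36.4000 + 34.1089 = 121.1954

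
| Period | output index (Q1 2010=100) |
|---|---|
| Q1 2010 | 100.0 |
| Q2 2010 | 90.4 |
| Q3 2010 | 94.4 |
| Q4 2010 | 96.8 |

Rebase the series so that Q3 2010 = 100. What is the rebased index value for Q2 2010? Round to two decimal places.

Rebased(Q2 2010) = 90.4 / 94.4 × 100 = 95.7627

95.76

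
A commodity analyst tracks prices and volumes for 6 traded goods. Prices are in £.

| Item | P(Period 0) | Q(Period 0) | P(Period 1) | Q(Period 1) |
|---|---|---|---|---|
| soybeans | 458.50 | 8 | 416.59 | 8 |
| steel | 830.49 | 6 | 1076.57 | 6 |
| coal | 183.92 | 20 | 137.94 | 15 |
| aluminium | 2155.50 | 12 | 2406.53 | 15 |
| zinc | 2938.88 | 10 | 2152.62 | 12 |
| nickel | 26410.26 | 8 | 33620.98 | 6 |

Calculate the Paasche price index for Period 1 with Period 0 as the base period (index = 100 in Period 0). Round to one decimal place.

116.0

Paasche price index uses current-period quantities as weights.
ΣP(Period 1)·Q(Period 1) = 416.59×8 + 1076.57×6 + 137.94×15 + 2406.53×15 + 2152.62×12 + 33620.98×6 = 3332.72 + 6459.42 + 2069.1 + 36097.95 + 25831.44 + 201725.88 = 275516.51
ΣP(Period 0)·Q(Period 1) = 458.50×8 + 830.49×6 + 183.92×15 + 2155.50×15 + 2938.88×12 + 26410.26×6 = 3668 + 4982.94 + 2758.8 + 32332.5 + 35266.56 + 158461.56 = 237470.36
Index = 275516.51 / 237470.36 × 100 = 116.0214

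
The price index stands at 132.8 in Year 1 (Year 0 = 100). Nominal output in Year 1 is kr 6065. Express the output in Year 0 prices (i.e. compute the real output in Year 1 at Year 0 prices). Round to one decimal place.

4567.0

Real = Nominal ÷ (Index/100) = 6065 ÷ (132.8/100)
     = 6065 ÷ 1.328 = 4567.0181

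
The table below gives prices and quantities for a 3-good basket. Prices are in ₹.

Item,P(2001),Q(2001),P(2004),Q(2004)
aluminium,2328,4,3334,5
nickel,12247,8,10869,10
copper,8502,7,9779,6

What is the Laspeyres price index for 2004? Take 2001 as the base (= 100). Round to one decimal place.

Laspeyres price index uses base-period quantities as weights.
ΣP(2004)·Q(2001) = 3334×4 + 10869×8 + 9779×7 = 13336 + 86952 + 68453 = 168741
ΣP(2001)·Q(2001) = 2328×4 + 12247×8 + 8502×7 = 9312 + 97976 + 59514 = 166802
Index = 168741 / 166802 × 100 = 101.1625

101.2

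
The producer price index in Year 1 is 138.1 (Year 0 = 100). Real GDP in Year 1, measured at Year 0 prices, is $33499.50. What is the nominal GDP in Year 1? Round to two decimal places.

Nominal = Real × (Index/100) = 33499.50 × (138.1/100)
        = 33499.50 × 1.381 = 46262.8095

46262.81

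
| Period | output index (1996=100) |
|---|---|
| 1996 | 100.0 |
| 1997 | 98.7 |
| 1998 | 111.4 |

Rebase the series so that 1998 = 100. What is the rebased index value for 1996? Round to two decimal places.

Rebased(1996) = 100.0 / 111.4 × 100 = 89.7666

89.77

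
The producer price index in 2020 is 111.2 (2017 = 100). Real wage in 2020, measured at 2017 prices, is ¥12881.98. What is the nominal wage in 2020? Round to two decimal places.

Nominal = Real × (Index/100) = 12881.98 × (111.2/100)
        = 12881.98 × 1.112 = 14324.7618

14324.76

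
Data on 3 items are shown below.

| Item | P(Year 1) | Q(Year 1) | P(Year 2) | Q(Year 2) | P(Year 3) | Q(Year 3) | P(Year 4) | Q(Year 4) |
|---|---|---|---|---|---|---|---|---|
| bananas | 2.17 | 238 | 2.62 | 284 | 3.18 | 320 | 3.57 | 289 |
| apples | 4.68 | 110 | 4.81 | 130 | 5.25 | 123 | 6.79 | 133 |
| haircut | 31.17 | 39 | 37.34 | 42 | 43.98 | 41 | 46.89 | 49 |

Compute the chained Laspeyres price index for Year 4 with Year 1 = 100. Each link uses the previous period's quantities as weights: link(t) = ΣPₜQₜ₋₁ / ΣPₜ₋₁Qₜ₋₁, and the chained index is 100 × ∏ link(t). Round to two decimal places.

Link Year 1→Year 2:
ΣP(Year 2)Q(Year 1) = 2.62×238 + 4.81×110 + 37.34×39 = 623.56 + 529.1 + 1456.26 = 2608.92
ΣP(Year 1)Q(Year 1) = 2.17×238 + 4.68×110 + 31.17×39 = 516.46 + 514.8 + 1215.63 = 2246.89
link = 2608.92/2246.89 = 1.161125
Link Year 2→Year 3:
ΣP(Year 3)Q(Year 2) = 3.18×284 + 5.25×130 + 43.98×42 = 903.12 + 682.5 + 1847.16 = 3432.78
ΣP(Year 2)Q(Year 2) = 2.62×284 + 4.81×130 + 37.34×42 = 744.08 + 625.3 + 1568.28 = 2937.66
link = 3432.78/2937.66 = 1.168542
Link Year 3→Year 4:
ΣP(Year 4)Q(Year 3) = 3.57×320 + 6.79×123 + 46.89×41 = 1142.4 + 835.17 + 1922.49 = 3900.06
ΣP(Year 3)Q(Year 3) = 3.18×320 + 5.25×123 + 43.98×41 = 1017.6 + 645.75 + 1803.18 = 3466.53
link = 3900.06/3466.53 = 1.125062
Chained index = 100 × 1.161125 × 1.168542 × 1.125062 = 152.6510

152.65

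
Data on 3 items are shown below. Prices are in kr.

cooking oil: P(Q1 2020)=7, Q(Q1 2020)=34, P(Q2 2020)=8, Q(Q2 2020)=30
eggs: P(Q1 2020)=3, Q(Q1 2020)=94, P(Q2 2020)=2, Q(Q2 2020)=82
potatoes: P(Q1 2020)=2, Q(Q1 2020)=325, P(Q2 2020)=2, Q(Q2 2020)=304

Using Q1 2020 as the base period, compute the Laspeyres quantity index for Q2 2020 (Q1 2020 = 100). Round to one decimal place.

Laspeyres quantity index uses base-period prices as weights.
ΣP(Q1 2020)·Q(Q2 2020) = 7×30 + 3×82 + 2×304 = 210 + 246 + 608 = 1064
ΣP(Q1 2020)·Q(Q1 2020) = 7×34 + 3×94 + 2×325 = 238 + 282 + 650 = 1170
Index = 1064 / 1170 × 100 = 90.9402

90.9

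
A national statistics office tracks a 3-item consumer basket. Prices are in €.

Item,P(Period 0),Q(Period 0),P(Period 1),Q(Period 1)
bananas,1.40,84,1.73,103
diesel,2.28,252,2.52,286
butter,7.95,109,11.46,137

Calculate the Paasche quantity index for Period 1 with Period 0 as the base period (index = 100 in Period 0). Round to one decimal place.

121.7

Paasche quantity index uses current-period prices as weights.
ΣP(Period 1)·Q(Period 1) = 1.73×103 + 2.52×286 + 11.46×137 = 178.19 + 720.72 + 1570.02 = 2468.93
ΣP(Period 1)·Q(Period 0) = 1.73×84 + 2.52×252 + 11.46×109 = 145.32 + 635.04 + 1249.14 = 2029.5
Index = 2468.93 / 2029.5 × 100 = 121.6521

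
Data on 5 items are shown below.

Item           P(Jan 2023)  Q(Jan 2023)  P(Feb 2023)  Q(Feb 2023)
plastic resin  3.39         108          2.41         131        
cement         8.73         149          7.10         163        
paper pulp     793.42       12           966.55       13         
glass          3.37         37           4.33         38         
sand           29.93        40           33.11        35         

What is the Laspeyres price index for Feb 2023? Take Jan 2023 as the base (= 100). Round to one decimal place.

Laspeyres price index uses base-period quantities as weights.
ΣP(Feb 2023)·Q(Jan 2023) = 2.41×108 + 7.10×149 + 966.55×12 + 4.33×37 + 33.11×40 = 260.28 + 1057.9 + 11598.6 + 160.21 + 1324.4 = 14401.39
ΣP(Jan 2023)·Q(Jan 2023) = 3.39×108 + 8.73×149 + 793.42×12 + 3.37×37 + 29.93×40 = 366.12 + 1300.77 + 9521.04 + 124.69 + 1197.2 = 12509.82
Index = 14401.39 / 12509.82 × 100 = 115.1207

115.1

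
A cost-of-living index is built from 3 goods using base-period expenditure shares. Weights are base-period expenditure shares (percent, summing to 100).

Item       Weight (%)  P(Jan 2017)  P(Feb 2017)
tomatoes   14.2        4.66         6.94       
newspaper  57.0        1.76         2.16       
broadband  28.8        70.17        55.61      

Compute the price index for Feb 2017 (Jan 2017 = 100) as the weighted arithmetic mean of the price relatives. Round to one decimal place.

113.9

tomatoes: 14.2 × (6.94/4.66) = 14.2 × 1.489270 = 21.1476
newspaper: 57.0 × (2.16/1.76) = 57.0 × 1.227273 = 69.9545
broadband: 28.8 × (55.61/70.17) = 28.8 × 0.792504 = 22.8241
Index = Σ wᵢ·(p₁ᵢ/p₀ᵢ) = 21.1476 + 69.9545 + 22.8241 = 113.9263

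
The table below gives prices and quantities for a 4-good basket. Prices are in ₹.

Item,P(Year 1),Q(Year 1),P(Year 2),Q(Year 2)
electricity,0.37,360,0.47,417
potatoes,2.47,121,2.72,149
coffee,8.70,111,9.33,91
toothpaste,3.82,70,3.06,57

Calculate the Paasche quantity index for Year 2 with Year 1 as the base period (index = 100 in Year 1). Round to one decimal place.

Paasche quantity index uses current-period prices as weights.
ΣP(Year 2)·Q(Year 2) = 0.47×417 + 2.72×149 + 9.33×91 + 3.06×57 = 195.99 + 405.28 + 849.03 + 174.42 = 1624.72
ΣP(Year 2)·Q(Year 1) = 0.47×360 + 2.72×121 + 9.33×111 + 3.06×70 = 169.2 + 329.12 + 1035.63 + 214.2 = 1748.15
Index = 1624.72 / 1748.15 × 100 = 92.9394

92.9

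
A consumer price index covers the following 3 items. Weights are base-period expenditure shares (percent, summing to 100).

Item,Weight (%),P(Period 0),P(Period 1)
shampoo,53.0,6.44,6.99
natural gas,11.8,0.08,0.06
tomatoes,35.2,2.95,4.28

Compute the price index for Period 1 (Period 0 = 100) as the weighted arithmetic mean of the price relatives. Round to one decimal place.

shampoo: 53.0 × (6.99/6.44) = 53.0 × 1.085404 = 57.5264
natural gas: 11.8 × (0.06/0.08) = 11.8 × 0.750000 = 8.8500
tomatoes: 35.2 × (4.28/2.95) = 35.2 × 1.450847 = 51.0698
Index = Σ wᵢ·(p₁ᵢ/p₀ᵢ) = 57.5264 + 8.8500 + 51.0698 = 117.4462

117.4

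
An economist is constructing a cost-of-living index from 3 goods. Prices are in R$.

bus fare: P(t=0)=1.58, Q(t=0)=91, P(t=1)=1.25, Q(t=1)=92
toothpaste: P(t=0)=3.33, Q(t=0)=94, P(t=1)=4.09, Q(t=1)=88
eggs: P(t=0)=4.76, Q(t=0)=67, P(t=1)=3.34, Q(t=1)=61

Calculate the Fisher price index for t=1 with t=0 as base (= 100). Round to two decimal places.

Laspeyres component (base-period weights):
ΣP(t=1)Q(t=0) = 1.25×91 + 4.09×94 + 3.34×67 = 113.75 + 384.46 + 223.78 = 721.99
ΣP(t=0)Q(t=0) = 1.58×91 + 3.33×94 + 4.76×67 = 143.78 + 313.02 + 318.92 = 775.72
L = 721.99 / 775.72 × 100 = 93.0735
Paasche component (current-period weights):
ΣP(t=1)Q(t=1) = 1.25×92 + 4.09×88 + 3.34×61 = 115 + 359.92 + 203.74 = 678.66
ΣP(t=0)Q(t=1) = 1.58×92 + 3.33×88 + 4.76×61 = 145.36 + 293.04 + 290.36 = 728.76
P = 678.66 / 728.76 × 100 = 93.1253
Fisher = √(L × P) = √(93.0735 × 93.1253) = 93.0994

93.10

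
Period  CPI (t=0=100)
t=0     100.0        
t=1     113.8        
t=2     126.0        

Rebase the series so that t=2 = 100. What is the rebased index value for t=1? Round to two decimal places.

Rebased(t=1) = 113.8 / 126.0 × 100 = 90.3175

90.32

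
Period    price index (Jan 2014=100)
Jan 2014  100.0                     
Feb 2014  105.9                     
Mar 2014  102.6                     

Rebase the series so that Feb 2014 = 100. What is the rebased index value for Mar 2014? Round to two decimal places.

Rebased(Mar 2014) = 102.6 / 105.9 × 100 = 96.8839

96.88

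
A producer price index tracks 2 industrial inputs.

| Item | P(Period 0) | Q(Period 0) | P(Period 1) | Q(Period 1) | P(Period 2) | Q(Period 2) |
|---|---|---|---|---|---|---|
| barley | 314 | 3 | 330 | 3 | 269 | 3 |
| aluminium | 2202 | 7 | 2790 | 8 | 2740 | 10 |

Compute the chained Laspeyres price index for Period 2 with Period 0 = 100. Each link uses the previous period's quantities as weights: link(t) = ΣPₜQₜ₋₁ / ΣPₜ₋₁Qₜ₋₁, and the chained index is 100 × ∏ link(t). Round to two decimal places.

122.32

Link Period 0→Period 1:
ΣP(Period 1)Q(Period 0) = 330×3 + 2790×7 = 990 + 19530 = 20520
ΣP(Period 0)Q(Period 0) = 314×3 + 2202×7 = 942 + 15414 = 16356
link = 20520/16356 = 1.254585
Link Period 1→Period 2:
ΣP(Period 2)Q(Period 1) = 269×3 + 2740×8 = 807 + 21920 = 22727
ΣP(Period 1)Q(Period 1) = 330×3 + 2790×8 = 990 + 22320 = 23310
link = 22727/23310 = 0.974989
Chained index = 100 × 1.254585 × 0.974989 = 122.3207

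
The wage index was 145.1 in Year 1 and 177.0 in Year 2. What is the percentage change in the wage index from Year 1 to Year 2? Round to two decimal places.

Change = (177.0 − 145.1) / 145.1 × 100
       = 31.9 / 145.1 × 100 = 21.9848%

21.98%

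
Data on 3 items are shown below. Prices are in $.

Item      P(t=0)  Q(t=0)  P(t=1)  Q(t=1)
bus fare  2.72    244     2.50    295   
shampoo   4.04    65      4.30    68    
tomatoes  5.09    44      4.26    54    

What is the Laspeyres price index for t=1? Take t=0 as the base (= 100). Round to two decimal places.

Laspeyres price index uses base-period quantities as weights.
ΣP(t=1)·Q(t=0) = 2.50×244 + 4.30×65 + 4.26×44 = 610 + 279.5 + 187.44 = 1076.94
ΣP(t=0)·Q(t=0) = 2.72×244 + 4.04×65 + 5.09×44 = 663.68 + 262.6 + 223.96 = 1150.24
Index = 1076.94 / 1150.24 × 100 = 93.6274

93.63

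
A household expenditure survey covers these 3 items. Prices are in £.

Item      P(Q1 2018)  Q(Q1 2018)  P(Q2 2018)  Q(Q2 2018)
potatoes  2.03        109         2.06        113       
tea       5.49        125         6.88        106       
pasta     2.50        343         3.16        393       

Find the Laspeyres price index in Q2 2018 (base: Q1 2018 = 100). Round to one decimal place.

Laspeyres price index uses base-period quantities as weights.
ΣP(Q2 2018)·Q(Q1 2018) = 2.06×109 + 6.88×125 + 3.16×343 = 224.54 + 860 + 1083.88 = 2168.42
ΣP(Q1 2018)·Q(Q1 2018) = 2.03×109 + 5.49×125 + 2.50×343 = 221.27 + 686.25 + 857.5 = 1765.02
Index = 2168.42 / 1765.02 × 100 = 122.8553

122.9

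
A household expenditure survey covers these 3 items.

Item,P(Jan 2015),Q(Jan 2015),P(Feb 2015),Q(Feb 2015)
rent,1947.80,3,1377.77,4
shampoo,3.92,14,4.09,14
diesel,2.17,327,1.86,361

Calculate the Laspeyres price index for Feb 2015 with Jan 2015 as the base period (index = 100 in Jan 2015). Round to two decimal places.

72.62

Laspeyres price index uses base-period quantities as weights.
ΣP(Feb 2015)·Q(Jan 2015) = 1377.77×3 + 4.09×14 + 1.86×327 = 4133.31 + 57.26 + 608.22 = 4798.79
ΣP(Jan 2015)·Q(Jan 2015) = 1947.80×3 + 3.92×14 + 2.17×327 = 5843.4 + 54.88 + 709.59 = 6607.87
Index = 4798.79 / 6607.87 × 100 = 72.6223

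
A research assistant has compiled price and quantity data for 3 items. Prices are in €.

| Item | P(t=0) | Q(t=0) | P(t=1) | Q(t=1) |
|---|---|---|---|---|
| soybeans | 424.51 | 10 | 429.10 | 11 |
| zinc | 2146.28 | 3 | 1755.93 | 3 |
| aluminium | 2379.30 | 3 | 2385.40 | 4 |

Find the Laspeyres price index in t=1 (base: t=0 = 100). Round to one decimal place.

93.8

Laspeyres price index uses base-period quantities as weights.
ΣP(t=1)·Q(t=0) = 429.10×10 + 1755.93×3 + 2385.40×3 = 4291 + 5267.79 + 7156.2 = 16714.99
ΣP(t=0)·Q(t=0) = 424.51×10 + 2146.28×3 + 2379.30×3 = 4245.1 + 6438.84 + 7137.9 = 17821.84
Index = 16714.99 / 17821.84 × 100 = 93.7894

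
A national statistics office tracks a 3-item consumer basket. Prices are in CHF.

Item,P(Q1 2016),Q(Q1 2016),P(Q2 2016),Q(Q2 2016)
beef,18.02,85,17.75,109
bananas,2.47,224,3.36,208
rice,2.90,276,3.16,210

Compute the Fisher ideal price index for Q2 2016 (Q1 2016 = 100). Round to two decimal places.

107.70

Laspeyres component (base-period weights):
ΣP(Q2 2016)Q(Q1 2016) = 17.75×85 + 3.36×224 + 3.16×276 = 1508.75 + 752.64 + 872.16 = 3133.55
ΣP(Q1 2016)Q(Q1 2016) = 18.02×85 + 2.47×224 + 2.90×276 = 1531.7 + 553.28 + 800.4 = 2885.38
L = 3133.55 / 2885.38 × 100 = 108.6009
Paasche component (current-period weights):
ΣP(Q2 2016)Q(Q2 2016) = 17.75×109 + 3.36×208 + 3.16×210 = 1934.75 + 698.88 + 663.6 = 3297.23
ΣP(Q1 2016)Q(Q2 2016) = 18.02×109 + 2.47×208 + 2.90×210 = 1964.18 + 513.76 + 609 = 3086.94
P = 3297.23 / 3086.94 × 100 = 106.8122
Fisher = √(L × P) = √(108.6009 × 106.8122) = 107.7029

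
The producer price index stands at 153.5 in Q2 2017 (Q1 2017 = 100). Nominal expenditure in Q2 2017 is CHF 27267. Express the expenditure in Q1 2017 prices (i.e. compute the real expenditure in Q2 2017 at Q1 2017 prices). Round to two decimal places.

Real = Nominal ÷ (Index/100) = 27267 ÷ (153.5/100)
     = 27267 ÷ 1.535 = 17763.5179

17763.52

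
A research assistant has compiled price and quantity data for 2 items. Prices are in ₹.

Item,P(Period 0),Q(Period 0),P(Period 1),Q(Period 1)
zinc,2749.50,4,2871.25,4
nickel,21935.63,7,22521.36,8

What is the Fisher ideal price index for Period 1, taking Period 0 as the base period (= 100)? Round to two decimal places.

102.78

Laspeyres component (base-period weights):
ΣP(Period 1)Q(Period 0) = 2871.25×4 + 22521.36×7 = 11485 + 157649.52 = 169134.52
ΣP(Period 0)Q(Period 0) = 2749.50×4 + 21935.63×7 = 10998 + 153549.41 = 164547.41
L = 169134.52 / 164547.41 × 100 = 102.7877
Paasche component (current-period weights):
ΣP(Period 1)Q(Period 1) = 2871.25×4 + 22521.36×8 = 11485 + 180170.88 = 191655.88
ΣP(Period 0)Q(Period 1) = 2749.50×4 + 21935.63×8 = 10998 + 175485.04 = 186483.04
P = 191655.88 / 186483.04 × 100 = 102.7739
Fisher = √(L × P) = √(102.7877 × 102.7739) = 102.7808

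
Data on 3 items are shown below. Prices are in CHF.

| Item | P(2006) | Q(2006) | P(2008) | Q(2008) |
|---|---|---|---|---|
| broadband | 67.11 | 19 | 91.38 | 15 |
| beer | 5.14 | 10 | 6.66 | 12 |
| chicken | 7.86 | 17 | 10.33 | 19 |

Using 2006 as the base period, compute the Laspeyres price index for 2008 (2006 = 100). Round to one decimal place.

Laspeyres price index uses base-period quantities as weights.
ΣP(2008)·Q(2006) = 91.38×19 + 6.66×10 + 10.33×17 = 1736.22 + 66.6 + 175.61 = 1978.43
ΣP(2006)·Q(2006) = 67.11×19 + 5.14×10 + 7.86×17 = 1275.09 + 51.4 + 133.62 = 1460.11
Index = 1978.43 / 1460.11 × 100 = 135.4987

135.5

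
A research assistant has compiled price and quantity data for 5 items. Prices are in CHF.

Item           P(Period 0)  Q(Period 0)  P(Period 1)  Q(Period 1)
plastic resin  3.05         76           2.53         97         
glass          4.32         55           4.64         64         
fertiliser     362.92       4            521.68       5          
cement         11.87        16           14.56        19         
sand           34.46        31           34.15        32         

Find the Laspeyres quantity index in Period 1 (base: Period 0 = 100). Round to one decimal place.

Laspeyres quantity index uses base-period prices as weights.
ΣP(Period 0)·Q(Period 1) = 3.05×97 + 4.32×64 + 362.92×5 + 11.87×19 + 34.46×32 = 295.85 + 276.48 + 1814.6 + 225.53 + 1102.72 = 3715.18
ΣP(Period 0)·Q(Period 0) = 3.05×76 + 4.32×55 + 362.92×4 + 11.87×16 + 34.46×31 = 231.8 + 237.6 + 1451.68 + 189.92 + 1068.26 = 3179.26
Index = 3715.18 / 3179.26 × 100 = 116.8568

116.9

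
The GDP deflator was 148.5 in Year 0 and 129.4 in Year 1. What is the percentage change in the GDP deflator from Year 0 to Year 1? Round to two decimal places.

Change = (129.4 − 148.5) / 148.5 × 100
       = -19.1 / 148.5 × 100 = -12.8620%

-12.86%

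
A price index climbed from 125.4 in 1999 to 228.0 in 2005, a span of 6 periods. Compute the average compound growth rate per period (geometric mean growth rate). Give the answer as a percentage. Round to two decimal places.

Growth factor = (228.0/125.4)^(1/6) = (1.818182)^(1/6) = 1.104773
Growth rate = 1.104773 − 1 = 0.104773 = 10.4773%

10.48%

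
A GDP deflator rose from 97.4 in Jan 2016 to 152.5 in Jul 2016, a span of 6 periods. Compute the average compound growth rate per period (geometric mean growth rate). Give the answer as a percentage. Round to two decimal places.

7.76%

Growth factor = (152.5/97.4)^(1/6) = (1.565708)^(1/6) = 1.077586
Growth rate = 1.077586 − 1 = 0.077586 = 7.7586%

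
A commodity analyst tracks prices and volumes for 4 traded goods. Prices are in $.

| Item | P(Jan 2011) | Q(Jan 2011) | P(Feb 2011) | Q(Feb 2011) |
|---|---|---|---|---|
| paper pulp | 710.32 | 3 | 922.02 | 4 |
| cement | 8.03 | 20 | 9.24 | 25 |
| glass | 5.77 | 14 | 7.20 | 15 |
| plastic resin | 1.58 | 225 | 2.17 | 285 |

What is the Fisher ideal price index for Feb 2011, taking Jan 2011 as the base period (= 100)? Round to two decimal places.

Laspeyres component (base-period weights):
ΣP(Feb 2011)Q(Jan 2011) = 922.02×3 + 9.24×20 + 7.20×14 + 2.17×225 = 2766.06 + 184.8 + 100.8 + 488.25 = 3539.91
ΣP(Jan 2011)Q(Jan 2011) = 710.32×3 + 8.03×20 + 5.77×14 + 1.58×225 = 2130.96 + 160.6 + 80.78 + 355.5 = 2727.84
L = 3539.91 / 2727.84 × 100 = 129.7697
Paasche component (current-period weights):
ΣP(Feb 2011)Q(Feb 2011) = 922.02×4 + 9.24×25 + 7.20×15 + 2.17×285 = 3688.08 + 231 + 108 + 618.45 = 4645.53
ΣP(Jan 2011)Q(Feb 2011) = 710.32×4 + 8.03×25 + 5.77×15 + 1.58×285 = 2841.28 + 200.75 + 86.55 + 450.3 = 3578.88
P = 4645.53 / 3578.88 × 100 = 129.8040
Fisher = √(L × P) = √(129.7697 × 129.8040) = 129.7869

129.79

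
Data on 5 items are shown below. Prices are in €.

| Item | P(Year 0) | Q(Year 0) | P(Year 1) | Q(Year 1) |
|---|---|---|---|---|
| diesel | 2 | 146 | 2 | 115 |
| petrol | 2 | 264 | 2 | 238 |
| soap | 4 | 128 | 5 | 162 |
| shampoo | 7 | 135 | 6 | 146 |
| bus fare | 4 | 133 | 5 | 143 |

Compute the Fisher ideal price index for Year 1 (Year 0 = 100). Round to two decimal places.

104.94

Laspeyres component (base-period weights):
ΣP(Year 1)Q(Year 0) = 2×146 + 2×264 + 5×128 + 6×135 + 5×133 = 292 + 528 + 640 + 810 + 665 = 2935
ΣP(Year 0)Q(Year 0) = 2×146 + 2×264 + 4×128 + 7×135 + 4×133 = 292 + 528 + 512 + 945 + 532 = 2809
L = 2935 / 2809 × 100 = 104.4856
Paasche component (current-period weights):
ΣP(Year 1)Q(Year 1) = 2×115 + 2×238 + 5×162 + 6×146 + 5×143 = 230 + 476 + 810 + 876 + 715 = 3107
ΣP(Year 0)Q(Year 1) = 2×115 + 2×238 + 4×162 + 7×146 + 4×143 = 230 + 476 + 648 + 1022 + 572 = 2948
P = 3107 / 2948 × 100 = 105.3935
Fisher = √(L × P) = √(104.4856 × 105.3935) = 104.9386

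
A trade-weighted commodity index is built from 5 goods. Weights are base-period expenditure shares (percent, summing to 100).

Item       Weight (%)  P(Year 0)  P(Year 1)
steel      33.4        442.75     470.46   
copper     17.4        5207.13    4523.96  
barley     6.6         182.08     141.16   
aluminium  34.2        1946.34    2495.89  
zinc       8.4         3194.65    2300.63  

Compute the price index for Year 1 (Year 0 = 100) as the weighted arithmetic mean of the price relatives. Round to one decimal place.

steel: 33.4 × (470.46/442.75) = 33.4 × 1.062586 = 35.4904
copper: 17.4 × (4523.96/5207.13) = 17.4 × 0.868801 = 15.1171
barley: 6.6 × (141.16/182.08) = 6.6 × 0.775264 = 5.1167
aluminium: 34.2 × (2495.89/1946.34) = 34.2 × 1.282350 = 43.8564
zinc: 8.4 × (2300.63/3194.65) = 8.4 × 0.720151 = 6.0493
Index = Σ wᵢ·(p₁ᵢ/p₀ᵢ) = 35.4904 + 15.1171 + 5.1167 + 43.8564 + 6.0493 = 105.6299

105.6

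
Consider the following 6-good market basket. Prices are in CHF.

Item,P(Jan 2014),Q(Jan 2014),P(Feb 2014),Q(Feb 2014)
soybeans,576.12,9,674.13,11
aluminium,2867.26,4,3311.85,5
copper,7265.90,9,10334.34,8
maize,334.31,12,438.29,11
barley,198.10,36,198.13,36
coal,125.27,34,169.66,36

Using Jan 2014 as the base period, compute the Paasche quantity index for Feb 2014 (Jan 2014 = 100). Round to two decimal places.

Paasche quantity index uses current-period prices as weights.
ΣP(Feb 2014)·Q(Feb 2014) = 674.13×11 + 3311.85×5 + 10334.34×8 + 438.29×11 + 198.13×36 + 169.66×36 = 7415.43 + 16559.25 + 82674.72 + 4821.19 + 7132.68 + 6107.76 = 124711.03
ΣP(Feb 2014)·Q(Jan 2014) = 674.13×9 + 3311.85×4 + 10334.34×9 + 438.29×12 + 198.13×36 + 169.66×34 = 6067.17 + 13247.4 + 93009.06 + 5259.48 + 7132.68 + 5768.44 = 130484.23
Index = 124711.03 / 130484.23 × 100 = 95.5756

95.58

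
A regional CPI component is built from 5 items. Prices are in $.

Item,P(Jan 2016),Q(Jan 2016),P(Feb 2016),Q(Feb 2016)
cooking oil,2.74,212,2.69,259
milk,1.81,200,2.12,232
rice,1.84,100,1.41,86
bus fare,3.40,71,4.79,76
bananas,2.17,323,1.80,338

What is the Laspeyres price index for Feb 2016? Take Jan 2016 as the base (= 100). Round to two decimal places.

99.40

Laspeyres price index uses base-period quantities as weights.
ΣP(Feb 2016)·Q(Jan 2016) = 2.69×212 + 2.12×200 + 1.41×100 + 4.79×71 + 1.80×323 = 570.28 + 424 + 141 + 340.09 + 581.4 = 2056.77
ΣP(Jan 2016)·Q(Jan 2016) = 2.74×212 + 1.81×200 + 1.84×100 + 3.40×71 + 2.17×323 = 580.88 + 362 + 184 + 241.4 + 700.91 = 2069.19
Index = 2056.77 / 2069.19 × 100 = 99.3998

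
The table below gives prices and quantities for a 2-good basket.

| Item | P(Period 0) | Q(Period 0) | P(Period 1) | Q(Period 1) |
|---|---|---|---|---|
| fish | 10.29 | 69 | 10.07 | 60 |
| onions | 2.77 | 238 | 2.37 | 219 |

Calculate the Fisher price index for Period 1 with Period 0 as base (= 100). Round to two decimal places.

91.85

Laspeyres component (base-period weights):
ΣP(Period 1)Q(Period 0) = 10.07×69 + 2.37×238 = 694.83 + 564.06 = 1258.89
ΣP(Period 0)Q(Period 0) = 10.29×69 + 2.77×238 = 710.01 + 659.26 = 1369.27
L = 1258.89 / 1369.27 × 100 = 91.9388
Paasche component (current-period weights):
ΣP(Period 1)Q(Period 1) = 10.07×60 + 2.37×219 = 604.2 + 519.03 = 1123.23
ΣP(Period 0)Q(Period 1) = 10.29×60 + 2.77×219 = 617.4 + 606.63 = 1224.03
P = 1123.23 / 1224.03 × 100 = 91.7649
Fisher = √(L × P) = √(91.9388 × 91.7649) = 91.8518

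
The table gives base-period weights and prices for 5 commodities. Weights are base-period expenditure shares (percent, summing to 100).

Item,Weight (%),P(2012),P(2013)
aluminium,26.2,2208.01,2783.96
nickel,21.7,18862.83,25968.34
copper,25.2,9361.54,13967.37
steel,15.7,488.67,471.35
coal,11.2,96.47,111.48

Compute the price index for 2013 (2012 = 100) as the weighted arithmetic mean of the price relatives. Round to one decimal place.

aluminium: 26.2 × (2783.96/2208.01) = 26.2 × 1.260846 = 33.0342
nickel: 21.7 × (25968.34/18862.83) = 21.7 × 1.376694 = 29.8743
copper: 25.2 × (13967.37/9361.54) = 25.2 × 1.491995 = 37.5983
steel: 15.7 × (471.35/488.67) = 15.7 × 0.964557 = 15.1435
coal: 11.2 × (111.48/96.47) = 11.2 × 1.155592 = 12.9426
Index = Σ wᵢ·(p₁ᵢ/p₀ᵢ) = 33.0342 + 29.8743 + 37.5983 + 15.1435 + 12.9426 = 128.5929

128.6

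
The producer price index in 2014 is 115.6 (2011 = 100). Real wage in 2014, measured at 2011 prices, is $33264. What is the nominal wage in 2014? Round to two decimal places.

38453.18

Nominal = Real × (Index/100) = 33264 × (115.6/100)
        = 33264 × 1.156 = 38453.1840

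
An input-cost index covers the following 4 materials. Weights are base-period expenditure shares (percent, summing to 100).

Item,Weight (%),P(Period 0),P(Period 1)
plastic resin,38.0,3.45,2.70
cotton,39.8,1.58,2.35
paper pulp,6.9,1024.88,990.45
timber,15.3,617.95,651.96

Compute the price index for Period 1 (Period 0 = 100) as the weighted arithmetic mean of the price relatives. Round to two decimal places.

plastic resin: 38.0 × (2.70/3.45) = 38.0 × 0.782609 = 29.7391
cotton: 39.8 × (2.35/1.58) = 39.8 × 1.487342 = 59.1962
paper pulp: 6.9 × (990.45/1024.88) = 6.9 × 0.966406 = 6.6682
timber: 15.3 × (651.96/617.95) = 15.3 × 1.055037 = 16.1421
Index = Σ wᵢ·(p₁ᵢ/p₀ᵢ) = 29.7391 + 59.1962 + 6.6682 + 16.1421 = 111.7456

111.75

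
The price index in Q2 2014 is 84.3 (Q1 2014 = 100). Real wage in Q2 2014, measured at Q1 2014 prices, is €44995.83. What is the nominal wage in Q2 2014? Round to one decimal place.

37931.5

Nominal = Real × (Index/100) = 44995.83 × (84.3/100)
        = 44995.83 × 0.843 = 37931.4847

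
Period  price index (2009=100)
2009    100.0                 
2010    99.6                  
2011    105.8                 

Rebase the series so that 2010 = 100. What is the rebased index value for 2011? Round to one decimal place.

106.2

Rebased(2011) = 105.8 / 99.6 × 100 = 106.2249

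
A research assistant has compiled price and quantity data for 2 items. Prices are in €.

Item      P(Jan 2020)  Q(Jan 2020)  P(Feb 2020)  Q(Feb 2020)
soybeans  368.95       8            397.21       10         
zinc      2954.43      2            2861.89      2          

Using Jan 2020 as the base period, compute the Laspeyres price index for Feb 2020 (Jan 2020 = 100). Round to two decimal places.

100.46

Laspeyres price index uses base-period quantities as weights.
ΣP(Feb 2020)·Q(Jan 2020) = 397.21×8 + 2861.89×2 = 3177.68 + 5723.78 = 8901.46
ΣP(Jan 2020)·Q(Jan 2020) = 368.95×8 + 2954.43×2 = 2951.6 + 5908.86 = 8860.46
Index = 8901.46 / 8860.46 × 100 = 100.4627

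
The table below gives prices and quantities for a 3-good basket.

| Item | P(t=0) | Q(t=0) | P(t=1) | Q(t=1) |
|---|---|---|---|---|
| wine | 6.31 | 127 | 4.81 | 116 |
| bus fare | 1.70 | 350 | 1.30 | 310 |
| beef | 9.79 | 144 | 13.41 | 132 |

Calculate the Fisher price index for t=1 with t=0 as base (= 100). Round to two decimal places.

Laspeyres component (base-period weights):
ΣP(t=1)Q(t=0) = 4.81×127 + 1.30×350 + 13.41×144 = 610.87 + 455 + 1931.04 = 2996.91
ΣP(t=0)Q(t=0) = 6.31×127 + 1.70×350 + 9.79×144 = 801.37 + 595 + 1409.76 = 2806.13
L = 2996.91 / 2806.13 × 100 = 106.7987
Paasche component (current-period weights):
ΣP(t=1)Q(t=1) = 4.81×116 + 1.30×310 + 13.41×132 = 557.96 + 403 + 1770.12 = 2731.08
ΣP(t=0)Q(t=1) = 6.31×116 + 1.70×310 + 9.79×132 = 731.96 + 527 + 1292.28 = 2551.24
P = 2731.08 / 2551.24 × 100 = 107.0491
Fisher = √(L × P) = √(106.7987 × 107.0491) = 106.9238

106.92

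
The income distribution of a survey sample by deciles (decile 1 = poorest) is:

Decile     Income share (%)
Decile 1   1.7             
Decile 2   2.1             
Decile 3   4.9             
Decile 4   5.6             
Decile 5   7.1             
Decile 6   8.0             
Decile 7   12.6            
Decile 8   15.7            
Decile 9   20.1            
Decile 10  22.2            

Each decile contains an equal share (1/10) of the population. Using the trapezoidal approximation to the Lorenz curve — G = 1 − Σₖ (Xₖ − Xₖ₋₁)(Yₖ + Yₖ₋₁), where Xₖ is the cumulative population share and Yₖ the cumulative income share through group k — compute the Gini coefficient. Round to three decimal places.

0.386

Cumulative income shares Yₖ: 0.0170, 0.0380, 0.0870, 0.1430, 0.2140, 0.2940, 0.4200, 0.5770, 0.7780, 1.0000
Σ (Xₖ−Xₖ₋₁)(Yₖ+Yₖ₋₁) = (1/10)(0.0170+0.0000) + (1/10)(0.0380+0.0170) + (1/10)(0.0870+0.0380) + (1/10)(0.1430+0.0870) + (1/10)(0.2140+0.1430) + (1/10)(0.2940+0.2140) + (1/10)(0.4200+0.2940) + (1/10)(0.5770+0.4200) + (1/10)(0.7780+0.5770) + (1/10)(1.0000+0.7780)
  = 0.0017 + 0.0055 + 0.0125 + 0.0230 + 0.0357 + 0.0508 + 0.0714 + 0.0997 + 0.1355 + 0.1778 = 0.6136
G = 1 − 0.6136 = 0.3864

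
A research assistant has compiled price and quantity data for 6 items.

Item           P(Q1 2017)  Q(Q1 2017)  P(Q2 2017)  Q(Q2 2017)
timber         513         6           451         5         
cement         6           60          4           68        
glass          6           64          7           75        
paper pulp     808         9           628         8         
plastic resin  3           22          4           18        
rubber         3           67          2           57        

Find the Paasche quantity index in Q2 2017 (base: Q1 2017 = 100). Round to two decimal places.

89.15

Paasche quantity index uses current-period prices as weights.
ΣP(Q2 2017)·Q(Q2 2017) = 451×5 + 4×68 + 7×75 + 628×8 + 4×18 + 2×57 = 2255 + 272 + 525 + 5024 + 72 + 114 = 8262
ΣP(Q2 2017)·Q(Q1 2017) = 451×6 + 4×60 + 7×64 + 628×9 + 4×22 + 2×67 = 2706 + 240 + 448 + 5652 + 88 + 134 = 9268
Index = 8262 / 9268 × 100 = 89.1454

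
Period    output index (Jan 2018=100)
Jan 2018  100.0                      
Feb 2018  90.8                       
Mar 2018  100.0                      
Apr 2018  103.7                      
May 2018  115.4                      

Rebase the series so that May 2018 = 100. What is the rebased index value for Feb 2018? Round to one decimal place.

78.7

Rebased(Feb 2018) = 90.8 / 115.4 × 100 = 78.6828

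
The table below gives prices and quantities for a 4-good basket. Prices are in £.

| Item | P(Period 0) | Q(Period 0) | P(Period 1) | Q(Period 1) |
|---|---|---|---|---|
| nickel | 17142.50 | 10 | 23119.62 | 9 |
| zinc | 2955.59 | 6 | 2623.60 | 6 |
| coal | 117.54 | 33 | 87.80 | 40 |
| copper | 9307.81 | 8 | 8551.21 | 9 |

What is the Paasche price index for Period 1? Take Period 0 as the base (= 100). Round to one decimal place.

116.8

Paasche price index uses current-period quantities as weights.
ΣP(Period 1)·Q(Period 1) = 23119.62×9 + 2623.60×6 + 87.80×40 + 8551.21×9 = 208076.58 + 15741.6 + 3512 + 76960.89 = 304291.07
ΣP(Period 0)·Q(Period 1) = 17142.50×9 + 2955.59×6 + 117.54×40 + 9307.81×9 = 154282.5 + 17733.54 + 4701.6 + 83770.29 = 260487.93
Index = 304291.07 / 260487.93 × 100 = 116.8158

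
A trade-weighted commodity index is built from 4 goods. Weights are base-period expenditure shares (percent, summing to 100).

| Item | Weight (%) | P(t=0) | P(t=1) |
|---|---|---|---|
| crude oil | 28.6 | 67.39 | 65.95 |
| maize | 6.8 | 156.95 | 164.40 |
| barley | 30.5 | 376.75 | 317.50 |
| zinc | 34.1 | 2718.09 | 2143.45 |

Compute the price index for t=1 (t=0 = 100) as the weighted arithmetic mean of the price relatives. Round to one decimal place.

crude oil: 28.6 × (65.95/67.39) = 28.6 × 0.978632 = 27.9889
maize: 6.8 × (164.40/156.95) = 6.8 × 1.047467 = 7.1228
barley: 30.5 × (317.50/376.75) = 30.5 × 0.842734 = 25.7034
zinc: 34.1 × (2143.45/2718.09) = 34.1 × 0.788587 = 26.8908
Index = Σ wᵢ·(p₁ᵢ/p₀ᵢ) = 27.9889 + 7.1228 + 25.7034 + 26.8908 = 87.7058

87.7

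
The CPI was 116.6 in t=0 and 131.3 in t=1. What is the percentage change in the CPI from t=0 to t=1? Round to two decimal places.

Change = (131.3 − 116.6) / 116.6 × 100
       = 14.7 / 116.6 × 100 = 12.6072%

12.61%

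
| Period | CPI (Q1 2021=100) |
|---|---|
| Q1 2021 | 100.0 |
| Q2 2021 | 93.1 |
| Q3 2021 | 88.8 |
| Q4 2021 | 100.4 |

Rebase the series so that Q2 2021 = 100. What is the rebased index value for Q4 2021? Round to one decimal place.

107.8

Rebased(Q4 2021) = 100.4 / 93.1 × 100 = 107.8410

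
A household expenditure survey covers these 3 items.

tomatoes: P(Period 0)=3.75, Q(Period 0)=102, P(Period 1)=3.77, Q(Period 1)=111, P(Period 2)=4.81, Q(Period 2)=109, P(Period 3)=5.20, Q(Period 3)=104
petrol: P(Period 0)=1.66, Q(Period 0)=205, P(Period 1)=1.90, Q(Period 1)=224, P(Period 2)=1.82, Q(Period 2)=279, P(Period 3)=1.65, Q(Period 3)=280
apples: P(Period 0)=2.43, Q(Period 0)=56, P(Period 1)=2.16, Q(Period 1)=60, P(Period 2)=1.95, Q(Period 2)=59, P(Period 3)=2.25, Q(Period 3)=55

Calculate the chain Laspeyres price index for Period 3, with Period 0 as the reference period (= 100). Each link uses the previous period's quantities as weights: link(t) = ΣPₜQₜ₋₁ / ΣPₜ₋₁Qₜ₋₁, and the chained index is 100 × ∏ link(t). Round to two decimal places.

114.56

Link Period 0→Period 1:
ΣP(Period 1)Q(Period 0) = 3.77×102 + 1.90×205 + 2.16×56 = 384.54 + 389.5 + 120.96 = 895
ΣP(Period 0)Q(Period 0) = 3.75×102 + 1.66×205 + 2.43×56 = 382.5 + 340.3 + 136.08 = 858.88
link = 895/858.88 = 1.042055
Link Period 1→Period 2:
ΣP(Period 2)Q(Period 1) = 4.81×111 + 1.82×224 + 1.95×60 = 533.91 + 407.68 + 117 = 1058.59
ΣP(Period 1)Q(Period 1) = 3.77×111 + 1.90×224 + 2.16×60 = 418.47 + 425.6 + 129.6 = 973.67
link = 1058.59/973.67 = 1.087216
Link Period 2→Period 3:
ΣP(Period 3)Q(Period 2) = 5.20×109 + 1.65×279 + 2.25×59 = 566.8 + 460.35 + 132.75 = 1159.9
ΣP(Period 2)Q(Period 2) = 4.81×109 + 1.82×279 + 1.95×59 = 524.29 + 507.78 + 115.05 = 1147.12
link = 1159.9/1147.12 = 1.011141
Chained index = 100 × 1.042055 × 1.087216 × 1.011141 = 114.5561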